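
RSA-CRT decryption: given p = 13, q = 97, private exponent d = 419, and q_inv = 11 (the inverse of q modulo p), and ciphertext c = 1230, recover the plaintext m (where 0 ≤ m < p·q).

d_p = d mod (p−1) = 419 mod 12 = 11; d_q = d mod (q−1) = 35.
m₁ = c^(d_p) mod p: c ≡ 8 (mod 13), and 8^11 mod 13 = 5.
m₂ = c^(d_q) mod q: c ≡ 66 (mod 97), and 66^35 mod 97 = 65.
h = q_inv·(m₁ − m₂) mod p = 11·(5 − 65) mod 13 = 3.
m = m₂ + h·q = 65 + 3·97 = 356.

356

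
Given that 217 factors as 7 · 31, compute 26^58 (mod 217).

191

Mod 7: 26 ≡ 5; by Fermat, exponent reduces to 58 mod 6 = 4; 5^4 ≡ 2 (mod 7).
Mod 31: 26 ≡ 26; by Fermat, exponent reduces to 58 mod 30 = 28; 26^28 ≡ 5 (mod 31).
Combine by CRT: x ≡ 2 (mod 7), x ≡ 5 (mod 31) ⇒ x ≡ 191 (mod 217).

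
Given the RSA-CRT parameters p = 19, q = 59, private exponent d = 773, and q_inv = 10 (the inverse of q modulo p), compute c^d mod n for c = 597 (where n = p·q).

12

d_p = d mod (p−1) = 773 mod 18 = 17; d_q = d mod (q−1) = 19.
m₁ = c^(d_p) mod p: c ≡ 8 (mod 19), and 8^17 mod 19 = 12.
m₂ = c^(d_q) mod q: c ≡ 7 (mod 59), and 7^19 mod 59 = 12.
h = q_inv·(m₁ − m₂) mod p = 10·(12 − 12) mod 19 = 0.
m = m₂ + h·q = 12 + 0·59 = 12.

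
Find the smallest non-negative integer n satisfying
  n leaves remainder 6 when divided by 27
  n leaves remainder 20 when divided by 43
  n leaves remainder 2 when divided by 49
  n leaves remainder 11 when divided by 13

722850

The moduli are pairwise coprime; M = 27·43·49·13 = 739557.
M/27 = 27391; 27391 ≡ 13 (mod 27); 13·25 ≡ 1, so inverse 25.
M/43 = 17199; 17199 ≡ 42 (mod 43); 42·42 ≡ 1, so inverse 42.
M/49 = 15093; 15093 ≡ 1 (mod 49), inverse 1.
M/13 = 56889; 56889 ≡ 1 (mod 13), inverse 1.
n ≡ 6·27391·25 + 20·17199·42 + 2·15093·1 + 11·56889·1 = 19211775.
19211775 mod 739557 = 722850.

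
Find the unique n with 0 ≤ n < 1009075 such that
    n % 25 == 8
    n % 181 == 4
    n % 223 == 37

775408

The moduli are pairwise coprime; M = 25·181·223 = 1009075.
M/25 = 40363; 40363 ≡ 13 (mod 25); 13·2 ≡ 1, so inverse 2.
M/181 = 5575; 5575 ≡ 145 (mod 181); 145·5 ≡ 1, so inverse 5.
M/223 = 4525; 4525 ≡ 65 (mod 223); 65·199 ≡ 1, so inverse 199.
n ≡ 8·40363·2 + 4·5575·5 + 37·4525·199 = 34074883.
34074883 mod 1009075 = 775408.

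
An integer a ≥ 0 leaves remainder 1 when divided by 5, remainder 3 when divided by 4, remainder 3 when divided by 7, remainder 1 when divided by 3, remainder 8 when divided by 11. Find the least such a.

2131

The moduli are pairwise coprime; N = 5·4·7·3·11 = 4620.
N/5 = 924; 924 ≡ 4 (mod 5); 4·4 ≡ 1, so inverse 4.
N/4 = 1155; 1155 ≡ 3 (mod 4); 3·3 ≡ 1, so inverse 3.
N/7 = 660; 660 ≡ 2 (mod 7); 2·4 ≡ 1, so inverse 4.
N/3 = 1540; 1540 ≡ 1 (mod 3), inverse 1.
N/11 = 420; 420 ≡ 2 (mod 11); 2·6 ≡ 1, so inverse 6.
a ≡ 1·924·4 + 3·1155·3 + 3·660·4 + 1·1540·1 + 8·420·6 = 43711.
43711 mod 4620 = 2131.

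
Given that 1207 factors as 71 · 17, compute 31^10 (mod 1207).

Mod 71: 31 ≡ 31; 31^10 ≡ 20 (mod 71).
Mod 17: 31 ≡ 14; 14^10 ≡ 8 (mod 17).
Combine by CRT: x ≡ 20 (mod 71), x ≡ 8 (mod 17) ⇒ x ≡ 943 (mod 1207).

943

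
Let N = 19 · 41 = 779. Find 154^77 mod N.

146

Mod 19: 154 ≡ 2; by Fermat, exponent reduces to 77 mod 18 = 5; 2^5 ≡ 13 (mod 19).
Mod 41: 154 ≡ 31; by Fermat, exponent reduces to 77 mod 40 = 37; 31^37 ≡ 23 (mod 41).
Combine by CRT: x ≡ 13 (mod 19), x ≡ 23 (mod 41) ⇒ x ≡ 146 (mod 779).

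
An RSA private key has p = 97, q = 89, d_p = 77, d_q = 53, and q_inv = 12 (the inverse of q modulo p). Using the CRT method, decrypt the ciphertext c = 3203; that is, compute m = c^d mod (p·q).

1423

m₁ = c^(d_p) mod p: c ≡ 2 (mod 97), and 2^77 mod 97 = 65.
m₂ = c^(d_q) mod q: c ≡ 88 (mod 89), and 88^53 mod 89 = 88.
h = q_inv·(m₁ − m₂) mod p = 12·(65 − 88) mod 97 = 15.
m = m₂ + h·q = 88 + 15·89 = 1423.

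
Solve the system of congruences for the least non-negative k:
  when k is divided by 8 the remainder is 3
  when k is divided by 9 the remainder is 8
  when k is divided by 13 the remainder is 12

The moduli are pairwise coprime; N = 8·9·13 = 936.
N/8 = 117; 117 ≡ 5 (mod 8); 5·5 ≡ 1, so inverse 5.
N/9 = 104; 104 ≡ 5 (mod 9); 5·2 ≡ 1, so inverse 2.
N/13 = 72; 72 ≡ 7 (mod 13); 7·2 ≡ 1, so inverse 2.
k ≡ 3·117·5 + 8·104·2 + 12·72·2 = 5147.
5147 mod 936 = 467.

467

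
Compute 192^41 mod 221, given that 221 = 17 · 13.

Mod 17: 192 ≡ 5; by Fermat, exponent reduces to 41 mod 16 = 9; 5^9 ≡ 12 (mod 17).
Mod 13: 192 ≡ 10; by Fermat, exponent reduces to 41 mod 12 = 5; 10^5 ≡ 4 (mod 13).
Combine by CRT: x ≡ 12 (mod 17), x ≡ 4 (mod 13) ⇒ x ≡ 199 (mod 221).

199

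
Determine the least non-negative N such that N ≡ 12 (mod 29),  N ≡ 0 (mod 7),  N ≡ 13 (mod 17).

Combine the congruences pairwise.
From N ≡ 12 (mod 29) write N = 12 + 29t. Substituting into N ≡ 0 (mod 7) gives 29t ≡ 2 (mod 7), and since 1⁻¹ ≡ 1 (mod 7), t ≡ 2. Hence N ≡ 12 + 29·2 = 70 (mod 203).
From N ≡ 70 (mod 203) write N = 70 + 203t. Substituting into N ≡ 13 (mod 17) gives 203t ≡ 11 (mod 17), and since 16⁻¹ ≡ 16 (mod 17), t ≡ 6. Hence N ≡ 70 + 203·6 = 1288 (mod 3451).

1288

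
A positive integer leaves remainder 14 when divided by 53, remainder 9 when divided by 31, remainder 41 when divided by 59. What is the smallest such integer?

The moduli are pairwise coprime; N = 53·31·59 = 96937.
N/53 = 1829; 1829 ≡ 27 (mod 53); 27·2 ≡ 1, so inverse 2.
N/31 = 3127; 3127 ≡ 27 (mod 31); 27·23 ≡ 1, so inverse 23.
N/59 = 1643; 1643 ≡ 50 (mod 59); 50·13 ≡ 1, so inverse 13.
x ≡ 14·1829·2 + 9·3127·23 + 41·1643·13 = 1574220.
1574220 mod 96937 = 23228.

23228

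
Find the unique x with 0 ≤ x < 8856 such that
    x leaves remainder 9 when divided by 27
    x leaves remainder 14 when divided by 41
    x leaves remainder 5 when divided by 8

2925

The moduli are pairwise coprime; N = 27·41·8 = 8856.
N/27 = 328; 328 ≡ 4 (mod 27); 4·7 ≡ 1, so inverse 7.
N/41 = 216; 216 ≡ 11 (mod 41); 11·15 ≡ 1, so inverse 15.
N/8 = 1107; 1107 ≡ 3 (mod 8); 3·3 ≡ 1, so inverse 3.
x ≡ 9·328·7 + 14·216·15 + 5·1107·3 = 82629.
82629 mod 8856 = 2925.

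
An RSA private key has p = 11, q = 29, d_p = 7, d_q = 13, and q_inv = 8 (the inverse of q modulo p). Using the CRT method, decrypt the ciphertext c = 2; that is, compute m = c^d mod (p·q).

m₁ = c^(d_p) mod p: c ≡ 2 (mod 11), and 2^7 mod 11 = 7.
m₂ = c^(d_q) mod q: c ≡ 2 (mod 29), and 2^13 mod 29 = 14.
h = q_inv·(m₁ − m₂) mod p = 8·(7 − 14) mod 11 = 10.
m = m₂ + h·q = 14 + 10·29 = 304.

304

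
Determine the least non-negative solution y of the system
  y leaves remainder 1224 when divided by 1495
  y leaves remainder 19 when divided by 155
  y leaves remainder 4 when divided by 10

Combine the congruences pairwise.
gcd(1495, 155) = 5 and 5 | (19 − 1224), so the pair is consistent; merging gives y ≡ 8699 (mod 46345), where 46345 = lcm(1495, 155).
gcd(46345, 10) = 5 and 5 | (4 − 8699), so the pair is consistent; merging gives y ≡ 55044 (mod 92690), where 92690 = lcm(46345, 10).
The solution is unique modulo lcm(1495, 155, 10) = 92690.

55044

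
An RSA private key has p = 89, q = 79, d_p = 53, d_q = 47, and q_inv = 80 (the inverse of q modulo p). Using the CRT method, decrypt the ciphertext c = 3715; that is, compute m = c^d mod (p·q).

1915

m₁ = c^(d_p) mod p: c ≡ 66 (mod 89), and 66^53 mod 89 = 46.
m₂ = c^(d_q) mod q: c ≡ 2 (mod 79), and 2^47 mod 79 = 19.
h = q_inv·(m₁ − m₂) mod p = 80·(46 − 19) mod 89 = 24.
m = m₂ + h·q = 19 + 24·79 = 1915.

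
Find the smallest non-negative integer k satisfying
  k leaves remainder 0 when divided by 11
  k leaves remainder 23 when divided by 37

Combine the congruences pairwise.
From k ≡ 0 (mod 11) write k = 0 + 11t. Substituting into k ≡ 23 (mod 37) gives 11t ≡ 23 (mod 37), and since 11⁻¹ ≡ 27 (mod 37), t ≡ 29. Hence k ≡ 0 + 11·29 = 319 (mod 407).

319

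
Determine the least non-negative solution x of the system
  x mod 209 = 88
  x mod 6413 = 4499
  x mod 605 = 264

gcd(209, 6413) = 11 and 11 | (4499 − 88), so the pair is consistent; merging gives x ≡ 87868 (mod 121847), where 121847 = lcm(209, 6413).
gcd(121847, 605) = 121 and 121 | (264 − 87868), so the pair is consistent; merging gives x ≡ 453409 (mod 609235), where 609235 = lcm(121847, 605).
The solution is unique modulo lcm(209, 6413, 605) = 609235.

453409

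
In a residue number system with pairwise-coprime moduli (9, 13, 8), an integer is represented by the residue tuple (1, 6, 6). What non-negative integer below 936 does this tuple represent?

838

From x ≡ 1 (mod 9) write x = 1 + 9t. Substituting into x ≡ 6 (mod 13) gives 9t ≡ 5 (mod 13), and since 9⁻¹ ≡ 3 (mod 13), t ≡ 2. Hence x ≡ 1 + 9·2 = 19 (mod 117).
From x ≡ 19 (mod 117) write x = 19 + 117t. Substituting into x ≡ 6 (mod 8) gives 117t ≡ 3 (mod 8), and since 5⁻¹ ≡ 5 (mod 8), t ≡ 7. Hence x ≡ 19 + 117·7 = 838 (mod 936).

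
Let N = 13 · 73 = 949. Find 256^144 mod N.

1

Mod 13: 256 ≡ 9; since 12 | 144, by Fermat 9^144 ≡ 1 (mod 13).
Mod 73: 256 ≡ 37; since 72 | 144, by Fermat 37^144 ≡ 1 (mod 73).
Combine by CRT: x ≡ 1 (mod 13), x ≡ 1 (mod 73) ⇒ x ≡ 1 (mod 949).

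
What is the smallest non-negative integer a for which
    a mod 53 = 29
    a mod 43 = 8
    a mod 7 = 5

3792

The moduli are pairwise coprime; N = 53·43·7 = 15953.
N/53 = 301; 301 ≡ 36 (mod 53); 36·28 ≡ 1, so inverse 28.
N/43 = 371; 371 ≡ 27 (mod 43); 27·8 ≡ 1, so inverse 8.
N/7 = 2279; 2279 ≡ 4 (mod 7); 4·2 ≡ 1, so inverse 2.
a ≡ 29·301·28 + 8·371·8 + 5·2279·2 = 290946.
290946 mod 15953 = 3792.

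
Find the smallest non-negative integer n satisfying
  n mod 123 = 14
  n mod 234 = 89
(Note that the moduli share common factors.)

gcd(123, 234) = 3 and 3 | (89 − 14), so the pair is consistent; merging gives n ≡ 8747 (mod 9594), where 9594 = lcm(123, 234).
The solution is unique modulo lcm(123, 234) = 9594.

8747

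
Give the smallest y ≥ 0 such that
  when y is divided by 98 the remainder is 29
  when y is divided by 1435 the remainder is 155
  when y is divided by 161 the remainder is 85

238365

gcd(98, 1435) = 7 and 7 | (155 − 29), so the pair is consistent; merging gives y ≡ 17375 (mod 20090), where 20090 = lcm(98, 1435).
gcd(20090, 161) = 7 and 7 | (85 − 17375), so the pair is consistent; merging gives y ≡ 238365 (mod 462070), where 462070 = lcm(20090, 161).
The solution is unique modulo lcm(98, 1435, 161) = 462070.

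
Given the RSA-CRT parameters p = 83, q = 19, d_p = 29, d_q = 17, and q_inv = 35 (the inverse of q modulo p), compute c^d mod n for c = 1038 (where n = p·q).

635

m₁ = c^(d_p) mod p: c ≡ 42 (mod 83), and 42^29 mod 83 = 54.
m₂ = c^(d_q) mod q: c ≡ 12 (mod 19), and 12^17 mod 19 = 8.
h = q_inv·(m₁ − m₂) mod p = 35·(54 − 8) mod 83 = 33.
m = m₂ + h·q = 8 + 33·19 = 635.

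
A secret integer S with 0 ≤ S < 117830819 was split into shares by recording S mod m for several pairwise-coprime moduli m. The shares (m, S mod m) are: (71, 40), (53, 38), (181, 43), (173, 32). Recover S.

From S ≡ 40 (mod 71) write S = 40 + 71t. Substituting into S ≡ 38 (mod 53) gives 71t ≡ 51 (mod 53), and since 18⁻¹ ≡ 3 (mod 53), t ≡ 47. Hence S ≡ 40 + 71·47 = 3377 (mod 3763).
From S ≡ 3377 (mod 3763) write S = 3377 + 3763t. Substituting into S ≡ 43 (mod 181) gives 3763t ≡ 105 (mod 181), and since 143⁻¹ ≡ 100 (mod 181), t ≡ 2. Hence S ≡ 3377 + 3763·2 = 10903 (mod 681103).
From S ≡ 10903 (mod 681103) write S = 10903 + 681103t. Substituting into S ≡ 32 (mod 173) gives 681103t ≡ 28 (mod 173), and since 2⁻¹ ≡ 87 (mod 173), t ≡ 14. Hence S ≡ 10903 + 681103·14 = 9546345 (mod 117830819).

9546345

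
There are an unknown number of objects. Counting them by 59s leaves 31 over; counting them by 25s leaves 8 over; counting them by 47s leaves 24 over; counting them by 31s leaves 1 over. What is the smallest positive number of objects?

From N ≡ 31 (mod 59) write N = 31 + 59t. Substituting into N ≡ 8 (mod 25) gives 59t ≡ 2 (mod 25), and since 9⁻¹ ≡ 14 (mod 25), t ≡ 3. Hence N ≡ 31 + 59·3 = 208 (mod 1475).
From N ≡ 208 (mod 1475) write N = 208 + 1475t. Substituting into N ≡ 24 (mod 47) gives 1475t ≡ 4 (mod 47), and since 18⁻¹ ≡ 34 (mod 47), t ≡ 42. Hence N ≡ 208 + 1475·42 = 62158 (mod 69325).
From N ≡ 62158 (mod 69325) write N = 62158 + 69325t. Substituting into N ≡ 1 (mod 31) gives 69325t ≡ 29 (mod 31), and since 9⁻¹ ≡ 7 (mod 31), t ≡ 17. Hence N ≡ 62158 + 69325·17 = 1240683 (mod 2149075).

1240683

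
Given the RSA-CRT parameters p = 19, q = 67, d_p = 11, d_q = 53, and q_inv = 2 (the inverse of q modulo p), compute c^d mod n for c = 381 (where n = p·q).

m₁ = c^(d_p) mod p: c ≡ 1 (mod 19), and 1^11 mod 19 = 1.
m₂ = c^(d_q) mod q: c ≡ 46 (mod 67), and 46^53 mod 67 = 13.
h = q_inv·(m₁ − m₂) mod p = 2·(1 − 13) mod 19 = 14.
m = m₂ + h·q = 13 + 14·67 = 951.

951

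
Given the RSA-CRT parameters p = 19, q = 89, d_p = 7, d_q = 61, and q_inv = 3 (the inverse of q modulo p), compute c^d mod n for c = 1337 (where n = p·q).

64

m₁ = c^(d_p) mod p: c ≡ 7 (mod 19), and 7^7 mod 19 = 7.
m₂ = c^(d_q) mod q: c ≡ 2 (mod 89), and 2^61 mod 89 = 64.
h = q_inv·(m₁ − m₂) mod p = 3·(7 − 64) mod 19 = 0.
m = m₂ + h·q = 64 + 0·89 = 64.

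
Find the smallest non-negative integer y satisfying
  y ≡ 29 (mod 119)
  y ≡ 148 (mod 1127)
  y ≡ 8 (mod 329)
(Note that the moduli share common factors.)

210897

Combine the congruences pairwise.
gcd(119, 1127) = 7 and 7 | (148 − 29), so the pair is consistent; merging gives y ≡ 148 (mod 19159), where 19159 = lcm(119, 1127).
gcd(19159, 329) = 7 and 7 | (8 − 148), so the pair is consistent; merging gives y ≡ 210897 (mod 900473), where 900473 = lcm(19159, 329).
The solution is unique modulo lcm(119, 1127, 329) = 900473.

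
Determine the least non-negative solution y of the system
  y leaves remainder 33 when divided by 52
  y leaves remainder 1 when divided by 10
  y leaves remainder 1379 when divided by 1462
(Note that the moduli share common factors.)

2841

gcd(52, 10) = 2 and 2 | (1 − 33), so the pair is consistent; merging gives y ≡ 241 (mod 260), where 260 = lcm(52, 10).
gcd(260, 1462) = 2 and 2 | (1379 − 241), so the pair is consistent; merging gives y ≡ 2841 (mod 190060), where 190060 = lcm(260, 1462).
The solution is unique modulo lcm(52, 10, 1462) = 190060.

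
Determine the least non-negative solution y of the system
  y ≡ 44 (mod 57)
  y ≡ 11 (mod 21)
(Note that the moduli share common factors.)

158

gcd(57, 21) = 3 and 3 | (11 − 44), so the pair is consistent; merging gives y ≡ 158 (mod 399), where 399 = lcm(57, 21).
The solution is unique modulo lcm(57, 21) = 399.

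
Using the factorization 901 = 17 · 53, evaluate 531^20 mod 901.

Mod 17: 531 ≡ 4; by Fermat, exponent reduces to 20 mod 16 = 4; 4^4 ≡ 1 (mod 17).
Mod 53: 531 ≡ 1; 1^20 ≡ 1 (mod 53).
Combine by CRT: x ≡ 1 (mod 17), x ≡ 1 (mod 53) ⇒ x ≡ 1 (mod 901).

1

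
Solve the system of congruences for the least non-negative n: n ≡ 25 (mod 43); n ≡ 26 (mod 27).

971

From n ≡ 25 (mod 43) write n = 25 + 43t. Substituting into n ≡ 26 (mod 27) gives 43t ≡ 1 (mod 27), and since 16⁻¹ ≡ 22 (mod 27), t ≡ 22. Hence n ≡ 25 + 43·22 = 971 (mod 1161).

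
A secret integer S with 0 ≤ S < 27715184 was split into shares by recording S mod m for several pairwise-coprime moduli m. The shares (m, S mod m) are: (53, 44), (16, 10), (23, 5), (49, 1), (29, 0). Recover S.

Combine the congruences pairwise.
From S ≡ 44 (mod 53) write S = 44 + 53t. Substituting into S ≡ 10 (mod 16) gives 53t ≡ 14 (mod 16), and since 5⁻¹ ≡ 13 (mod 16), t ≡ 6. Hence S ≡ 44 + 53·6 = 362 (mod 848).
From S ≡ 362 (mod 848) write S = 362 + 848t. Substituting into S ≡ 5 (mod 23) gives 848t ≡ 11 (mod 23), and since 20⁻¹ ≡ 15 (mod 23), t ≡ 4. Hence S ≡ 362 + 848·4 = 3754 (mod 19504).
From S ≡ 3754 (mod 19504) write S = 3754 + 19504t. Substituting into S ≡ 1 (mod 49) gives 19504t ≡ 20 (mod 49), and since 2⁻¹ ≡ 25 (mod 49), t ≡ 10. Hence S ≡ 3754 + 19504·10 = 198794 (mod 955696).
From S ≡ 198794 (mod 955696) write S = 198794 + 955696t. Substituting into S ≡ 0 (mod 29) gives 955696t ≡ 1 (mod 29), and since 1⁻¹ ≡ 1 (mod 29), t ≡ 1. Hence S ≡ 198794 + 955696·1 = 1154490 (mod 27715184).

1154490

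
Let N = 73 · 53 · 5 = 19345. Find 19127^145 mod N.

16572

Mod 73: 19127 ≡ 1; by Fermat, exponent reduces to 145 mod 72 = 1; 1^1 ≡ 1 (mod 73).
Mod 53: 19127 ≡ 47; by Fermat, exponent reduces to 145 mod 52 = 41; 47^41 ≡ 36 (mod 53).
Mod 5: 19127 ≡ 2; by Fermat, exponent reduces to 145 mod 4 = 1; 2^1 ≡ 2 (mod 5).
Combine by CRT: x ≡ 1 (mod 73), x ≡ 36 (mod 53), x ≡ 2 (mod 5) ⇒ x ≡ 16572 (mod 19345).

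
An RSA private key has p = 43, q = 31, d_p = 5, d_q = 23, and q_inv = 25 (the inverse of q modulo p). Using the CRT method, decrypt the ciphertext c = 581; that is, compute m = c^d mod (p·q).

1286

m₁ = c^(d_p) mod p: c ≡ 22 (mod 43), and 22^5 mod 43 = 39.
m₂ = c^(d_q) mod q: c ≡ 23 (mod 31), and 23^23 mod 31 = 15.
h = q_inv·(m₁ − m₂) mod p = 25·(39 − 15) mod 43 = 41.
m = m₂ + h·q = 15 + 41·31 = 1286.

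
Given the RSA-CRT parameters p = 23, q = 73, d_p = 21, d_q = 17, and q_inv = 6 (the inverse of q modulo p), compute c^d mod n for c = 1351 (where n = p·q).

m₁ = c^(d_p) mod p: c ≡ 17 (mod 23), and 17^21 mod 23 = 19.
m₂ = c^(d_q) mod q: c ≡ 37 (mod 73), and 37^17 mod 73 = 2.
h = q_inv·(m₁ − m₂) mod p = 6·(19 − 2) mod 23 = 10.
m = m₂ + h·q = 2 + 10·73 = 732.

732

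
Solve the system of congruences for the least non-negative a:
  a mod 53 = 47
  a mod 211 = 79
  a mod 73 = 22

From a ≡ 47 (mod 53) write a = 47 + 53t. Substituting into a ≡ 79 (mod 211) gives 53t ≡ 32 (mod 211), and since 53⁻¹ ≡ 4 (mod 211), t ≡ 128. Hence a ≡ 47 + 53·128 = 6831 (mod 11183).
From a ≡ 6831 (mod 11183) write a = 6831 + 11183t. Substituting into a ≡ 22 (mod 73) gives 11183t ≡ 53 (mod 73), and since 14⁻¹ ≡ 47 (mod 73), t ≡ 9. Hence a ≡ 6831 + 11183·9 = 107478 (mod 816359).

107478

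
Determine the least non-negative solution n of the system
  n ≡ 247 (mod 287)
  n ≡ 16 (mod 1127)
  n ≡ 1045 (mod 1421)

1189001

Combine the congruences pairwise.
gcd(287, 1127) = 7 and 7 | (16 − 247), so the pair is consistent; merging gives n ≡ 33826 (mod 46207), where 46207 = lcm(287, 1127).
gcd(46207, 1421) = 49 and 49 | (1045 − 33826), so the pair is consistent; merging gives n ≡ 1189001 (mod 1340003), where 1340003 = lcm(46207, 1421).
The solution is unique modulo lcm(287, 1127, 1421) = 1340003.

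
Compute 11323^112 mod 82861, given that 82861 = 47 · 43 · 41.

64708

Mod 47: 11323 ≡ 43; by Fermat, exponent reduces to 112 mod 46 = 20; 43^20 ≡ 36 (mod 47).
Mod 43: 11323 ≡ 14; by Fermat, exponent reduces to 112 mod 42 = 28; 14^28 ≡ 36 (mod 43).
Mod 41: 11323 ≡ 7; by Fermat, exponent reduces to 112 mod 40 = 32; 7^32 ≡ 10 (mod 41).
Combine by CRT: x ≡ 36 (mod 47), x ≡ 36 (mod 43), x ≡ 10 (mod 41) ⇒ x ≡ 64708 (mod 82861).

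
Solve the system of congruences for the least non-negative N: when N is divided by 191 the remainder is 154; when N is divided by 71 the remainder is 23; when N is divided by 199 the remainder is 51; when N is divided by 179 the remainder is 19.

The moduli are pairwise coprime; M = 191·71·199·179 = 483056381.
M/191 = 2529091; 2529091 ≡ 60 (mod 191); 60·156 ≡ 1, so inverse 156.
M/71 = 6803611; 6803611 ≡ 36 (mod 71); 36·2 ≡ 1, so inverse 2.
M/199 = 2427419; 2427419 ≡ 17 (mod 199); 17·82 ≡ 1, so inverse 82.
M/179 = 2698639; 2698639 ≡ 35 (mod 179); 35·133 ≡ 1, so inverse 133.
N ≡ 154·2529091·156 + 23·6803611·2 + 51·2427419·82 + 19·2698639·133 = 78042775301.
78042775301 mod 483056381 = 270697960.

270697960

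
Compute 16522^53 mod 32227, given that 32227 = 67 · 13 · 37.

Mod 67: 16522 ≡ 40; 40^53 ≡ 25 (mod 67).
Mod 13: 16522 ≡ 12; by Fermat, exponent reduces to 53 mod 12 = 5; 12^5 ≡ 12 (mod 13).
Mod 37: 16522 ≡ 20; by Fermat, exponent reduces to 53 mod 36 = 17; 20^17 ≡ 24 (mod 37).
Combine by CRT: x ≡ 25 (mod 67), x ≡ 12 (mod 13), x ≡ 24 (mod 37) ⇒ x ≡ 20929 (mod 32227).

20929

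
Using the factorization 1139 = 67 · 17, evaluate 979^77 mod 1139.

Mod 67: 979 ≡ 41; by Fermat, exponent reduces to 77 mod 66 = 11; 41^11 ≡ 30 (mod 67).
Mod 17: 979 ≡ 10; by Fermat, exponent reduces to 77 mod 16 = 13; 10^13 ≡ 11 (mod 17).
Combine by CRT: x ≡ 30 (mod 67), x ≡ 11 (mod 17) ⇒ x ≡ 164 (mod 1139).

164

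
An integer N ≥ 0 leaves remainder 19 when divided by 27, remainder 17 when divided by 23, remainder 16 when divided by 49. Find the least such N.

19567

Combine the congruences pairwise.
From N ≡ 19 (mod 27) write N = 19 + 27t. Substituting into N ≡ 17 (mod 23) gives 27t ≡ 21 (mod 23), and since 4⁻¹ ≡ 6 (mod 23), t ≡ 11. Hence N ≡ 19 + 27·11 = 316 (mod 621).
From N ≡ 316 (mod 621) write N = 316 + 621t. Substituting into N ≡ 16 (mod 49) gives 621t ≡ 43 (mod 49), and since 33⁻¹ ≡ 3 (mod 49), t ≡ 31. Hence N ≡ 316 + 621·31 = 19567 (mod 30429).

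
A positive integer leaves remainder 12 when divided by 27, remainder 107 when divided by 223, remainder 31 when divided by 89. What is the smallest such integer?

The moduli are pairwise coprime; N = 27·223·89 = 535869.
N/27 = 19847; 19847 ≡ 2 (mod 27); 2·14 ≡ 1, so inverse 14.
N/223 = 2403; 2403 ≡ 173 (mod 223); 173·165 ≡ 1, so inverse 165.
N/89 = 6021; 6021 ≡ 58 (mod 89); 58·66 ≡ 1, so inverse 66.
t ≡ 12·19847·14 + 107·2403·165 + 31·6021·66 = 58078227.
58078227 mod 535869 = 204375.

204375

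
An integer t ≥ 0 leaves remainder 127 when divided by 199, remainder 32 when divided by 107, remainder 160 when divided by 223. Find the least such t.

The moduli are pairwise coprime; N = 199·107·223 = 4748339.
N/199 = 23861; 23861 ≡ 180 (mod 199); 180·178 ≡ 1, so inverse 178.
N/107 = 44377; 44377 ≡ 79 (mod 107); 79·42 ≡ 1, so inverse 42.
N/223 = 21293; 21293 ≡ 108 (mod 223); 108·159 ≡ 1, so inverse 159.
t ≡ 127·23861·178 + 32·44377·42 + 160·21293·159 = 1140738374.
1140738374 mod 4748339 = 1137014.

1137014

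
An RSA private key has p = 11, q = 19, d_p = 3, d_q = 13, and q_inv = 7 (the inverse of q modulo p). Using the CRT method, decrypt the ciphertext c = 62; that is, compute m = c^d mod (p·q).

m₁ = c^(d_p) mod p: c ≡ 7 (mod 11), and 7^3 mod 11 = 2.
m₂ = c^(d_q) mod q: c ≡ 5 (mod 19), and 5^13 mod 19 = 17.
h = q_inv·(m₁ − m₂) mod p = 7·(2 − 17) mod 11 = 5.
m = m₂ + h·q = 17 + 5·19 = 112.

112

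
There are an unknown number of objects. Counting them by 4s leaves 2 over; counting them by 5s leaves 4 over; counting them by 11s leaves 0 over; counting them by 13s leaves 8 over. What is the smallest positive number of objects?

814

The moduli are pairwise coprime; M = 4·5·11·13 = 2860.
M/4 = 715; 715 ≡ 3 (mod 4); 3·3 ≡ 1, so inverse 3.
M/5 = 572; 572 ≡ 2 (mod 5); 2·3 ≡ 1, so inverse 3.
M/11 = 260; 260 ≡ 7 (mod 11); 7·8 ≡ 1, so inverse 8.
M/13 = 220; 220 ≡ 12 (mod 13); 12·12 ≡ 1, so inverse 12.
N ≡ 2·715·3 + 4·572·3 + 0·260·8 + 8·220·12 = 32274.
32274 mod 2860 = 814.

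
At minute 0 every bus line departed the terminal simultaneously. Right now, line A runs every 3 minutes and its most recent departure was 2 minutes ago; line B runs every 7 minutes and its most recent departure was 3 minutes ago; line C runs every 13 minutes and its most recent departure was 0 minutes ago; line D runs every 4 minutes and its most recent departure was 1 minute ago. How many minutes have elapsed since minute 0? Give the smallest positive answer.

The moduli are pairwise coprime; N = 3·7·13·4 = 1092.
N/3 = 364; 364 ≡ 1 (mod 3), inverse 1.
N/7 = 156; 156 ≡ 2 (mod 7); 2·4 ≡ 1, so inverse 4.
N/13 = 84; 84 ≡ 6 (mod 13); 6·11 ≡ 1, so inverse 11.
N/4 = 273; 273 ≡ 1 (mod 4), inverse 1.
t ≡ 2·364·1 + 3·156·4 + 0·84·11 + 1·273·1 = 2873.
2873 mod 1092 = 689.

689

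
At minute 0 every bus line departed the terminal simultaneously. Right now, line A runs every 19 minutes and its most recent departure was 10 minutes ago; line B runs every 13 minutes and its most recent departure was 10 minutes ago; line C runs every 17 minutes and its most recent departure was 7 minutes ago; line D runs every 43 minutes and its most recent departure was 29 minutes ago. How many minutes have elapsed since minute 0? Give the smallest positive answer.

Combine the congruences pairwise.
From t ≡ 10 (mod 19) write t = 10 + 19s. Substituting into t ≡ 10 (mod 13) gives 19s ≡ 0 (mod 13), and since 6⁻¹ ≡ 11 (mod 13), s ≡ 0. Hence t ≡ 10 + 19·0 = 10 (mod 247).
From t ≡ 10 (mod 247) write t = 10 + 247s. Substituting into t ≡ 7 (mod 17) gives 247s ≡ 14 (mod 17), and since 9⁻¹ ≡ 2 (mod 17), s ≡ 11. Hence t ≡ 10 + 247·11 = 2727 (mod 4199).
From t ≡ 2727 (mod 4199) write t = 2727 + 4199s. Substituting into t ≡ 29 (mod 43) gives 4199s ≡ 11 (mod 43), and since 28⁻¹ ≡ 20 (mod 43), s ≡ 5. Hence t ≡ 2727 + 4199·5 = 23722 (mod 180557).

23722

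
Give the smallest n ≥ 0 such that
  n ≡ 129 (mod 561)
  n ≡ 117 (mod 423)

55107

gcd(561, 423) = 3 and 3 | (117 − 129), so the pair is consistent; merging gives n ≡ 55107 (mod 79101), where 79101 = lcm(561, 423).
The solution is unique modulo lcm(561, 423) = 79101.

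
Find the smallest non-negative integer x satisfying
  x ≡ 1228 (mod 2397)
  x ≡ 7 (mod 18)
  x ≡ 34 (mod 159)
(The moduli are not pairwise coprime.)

gcd(2397, 18) = 3 and 3 | (7 − 1228), so the pair is consistent; merging gives x ≡ 3625 (mod 14382), where 14382 = lcm(2397, 18).
gcd(14382, 159) = 3 and 3 | (34 − 3625), so the pair is consistent; merging gives x ≡ 334411 (mod 762246), where 762246 = lcm(14382, 159).
The solution is unique modulo lcm(2397, 18, 159) = 762246.

334411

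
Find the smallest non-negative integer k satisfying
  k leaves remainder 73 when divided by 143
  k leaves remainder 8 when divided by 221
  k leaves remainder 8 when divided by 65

2218

Combine the congruences pairwise.
gcd(143, 221) = 13 and 13 | (8 − 73), so the pair is consistent; merging gives k ≡ 2218 (mod 2431), where 2431 = lcm(143, 221).
gcd(2431, 65) = 13 and 13 | (8 − 2218), so the pair is consistent; merging gives k ≡ 2218 (mod 12155), where 12155 = lcm(2431, 65).
The solution is unique modulo lcm(143, 221, 65) = 12155.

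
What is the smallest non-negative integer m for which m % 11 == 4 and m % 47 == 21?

444

From m ≡ 4 (mod 11) write m = 4 + 11t. Substituting into m ≡ 21 (mod 47) gives 11t ≡ 17 (mod 47), and since 11⁻¹ ≡ 30 (mod 47), t ≡ 40. Hence m ≡ 4 + 11·40 = 444 (mod 517).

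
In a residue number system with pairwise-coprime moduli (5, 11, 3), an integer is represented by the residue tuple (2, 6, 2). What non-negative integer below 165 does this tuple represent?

17

From x ≡ 2 (mod 5) write x = 2 + 5t. Substituting into x ≡ 6 (mod 11) gives 5t ≡ 4 (mod 11), and since 5⁻¹ ≡ 9 (mod 11), t ≡ 3. Hence x ≡ 2 + 5·3 = 17 (mod 55).
From x ≡ 17 (mod 55) write x = 17 + 55t. Substituting into x ≡ 2 (mod 3) gives 55t ≡ 0 (mod 3), and since 1⁻¹ ≡ 1 (mod 3), t ≡ 0. Hence x ≡ 17 + 55·0 = 17 (mod 165).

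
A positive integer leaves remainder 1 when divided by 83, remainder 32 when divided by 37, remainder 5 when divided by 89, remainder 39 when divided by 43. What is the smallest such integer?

The moduli are pairwise coprime; N = 83·37·89·43 = 11752717.
N/83 = 141599; 141599 ≡ 1 (mod 83), inverse 1.
N/37 = 317641; 317641 ≡ 33 (mod 37); 33·9 ≡ 1, so inverse 9.
N/89 = 132053; 132053 ≡ 66 (mod 89); 66·58 ≡ 1, so inverse 58.
N/43 = 273319; 273319 ≡ 11 (mod 43); 11·4 ≡ 1, so inverse 4.
x ≡ 1·141599·1 + 32·317641·9 + 5·132053·58 + 39·273319·4 = 172555341.
172555341 mod 11752717 = 8017303.

8017303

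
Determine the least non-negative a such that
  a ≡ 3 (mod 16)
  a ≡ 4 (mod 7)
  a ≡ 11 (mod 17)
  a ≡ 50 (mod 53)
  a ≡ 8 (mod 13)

Combine the congruences pairwise.
From a ≡ 3 (mod 16) write a = 3 + 16t. Substituting into a ≡ 4 (mod 7) gives 16t ≡ 1 (mod 7), and since 2⁻¹ ≡ 4 (mod 7), t ≡ 4. Hence a ≡ 3 + 16·4 = 67 (mod 112).
From a ≡ 67 (mod 112) write a = 67 + 112t. Substituting into a ≡ 11 (mod 17) gives 112t ≡ 12 (mod 17), and since 10⁻¹ ≡ 12 (mod 17), t ≡ 8. Hence a ≡ 67 + 112·8 = 963 (mod 1904).
From a ≡ 963 (mod 1904) write a = 963 + 1904t. Substituting into a ≡ 50 (mod 53) gives 1904t ≡ 41 (mod 53), and since 49⁻¹ ≡ 13 (mod 53), t ≡ 3. Hence a ≡ 963 + 1904·3 = 6675 (mod 100912).
From a ≡ 6675 (mod 100912) write a = 6675 + 100912t. Substituting into a ≡ 8 (mod 13) gives 100912t ≡ 2 (mod 13), and since 6⁻¹ ≡ 11 (mod 13), t ≡ 9. Hence a ≡ 6675 + 100912·9 = 914883 (mod 1311856).

914883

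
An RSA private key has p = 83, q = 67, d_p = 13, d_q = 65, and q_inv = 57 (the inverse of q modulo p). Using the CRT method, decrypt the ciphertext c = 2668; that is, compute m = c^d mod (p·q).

m₁ = c^(d_p) mod p: c ≡ 12 (mod 83), and 12^13 mod 83 = 23.
m₂ = c^(d_q) mod q: c ≡ 55 (mod 67), and 55^65 mod 67 = 39.
h = q_inv·(m₁ − m₂) mod p = 57·(23 − 39) mod 83 = 1.
m = m₂ + h·q = 39 + 1·67 = 106.

106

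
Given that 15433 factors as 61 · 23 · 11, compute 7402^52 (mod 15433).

11969

Mod 61: 7402 ≡ 21; 21^52 ≡ 13 (mod 61).
Mod 23: 7402 ≡ 19; by Fermat, exponent reduces to 52 mod 22 = 8; 19^8 ≡ 9 (mod 23).
Mod 11: 7402 ≡ 10; by Fermat, exponent reduces to 52 mod 10 = 2; 10^2 ≡ 1 (mod 11).
Combine by CRT: x ≡ 13 (mod 61), x ≡ 9 (mod 23), x ≡ 1 (mod 11) ⇒ x ≡ 11969 (mod 15433).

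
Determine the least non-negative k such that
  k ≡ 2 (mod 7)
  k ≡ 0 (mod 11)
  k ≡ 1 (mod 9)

352

Combine the congruences pairwise.
From k ≡ 2 (mod 7) write k = 2 + 7t. Substituting into k ≡ 0 (mod 11) gives 7t ≡ 9 (mod 11), and since 7⁻¹ ≡ 8 (mod 11), t ≡ 6. Hence k ≡ 2 + 7·6 = 44 (mod 77).
From k ≡ 44 (mod 77) write k = 44 + 77t. Substituting into k ≡ 1 (mod 9) gives 77t ≡ 2 (mod 9), and since 5⁻¹ ≡ 2 (mod 9), t ≡ 4. Hence k ≡ 44 + 77·4 = 352 (mod 693).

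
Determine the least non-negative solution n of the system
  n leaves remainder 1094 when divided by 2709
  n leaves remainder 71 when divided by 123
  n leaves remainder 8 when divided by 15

Combine the congruences pairwise.
gcd(2709, 123) = 3 and 3 | (71 − 1094), so the pair is consistent; merging gives n ≡ 76946 (mod 111069), where 111069 = lcm(2709, 123).
gcd(111069, 15) = 3 and 3 | (8 − 76946), so the pair is consistent; merging gives n ≡ 410153 (mod 555345), where 555345 = lcm(111069, 15).
The solution is unique modulo lcm(2709, 123, 15) = 555345.

410153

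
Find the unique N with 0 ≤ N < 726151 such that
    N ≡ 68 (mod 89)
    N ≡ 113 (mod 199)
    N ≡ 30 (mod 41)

The moduli are pairwise coprime; M = 89·199·41 = 726151.
M/89 = 8159; 8159 ≡ 60 (mod 89); 60·46 ≡ 1, so inverse 46.
M/199 = 3649; 3649 ≡ 67 (mod 199); 67·101 ≡ 1, so inverse 101.
M/41 = 17711; 17711 ≡ 40 (mod 41); 40·40 ≡ 1, so inverse 40.
N ≡ 68·8159·46 + 113·3649·101 + 30·17711·40 = 88420589.
88420589 mod 726151 = 556318.

556318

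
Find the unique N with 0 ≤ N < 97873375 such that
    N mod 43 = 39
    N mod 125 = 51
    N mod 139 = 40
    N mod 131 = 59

The moduli are pairwise coprime; M = 43·125·139·131 = 97873375.
M/43 = 2276125; 2276125 ≡ 6 (mod 43); 6·36 ≡ 1, so inverse 36.
M/125 = 782987; 782987 ≡ 112 (mod 125); 112·48 ≡ 1, so inverse 48.
M/139 = 704125; 704125 ≡ 90 (mod 139); 90·17 ≡ 1, so inverse 17.
M/131 = 747125; 747125 ≡ 32 (mod 131); 32·86 ≡ 1, so inverse 86.
N ≡ 39·2276125·36 + 51·782987·48 + 40·704125·17 + 59·747125·86 = 9382148926.
9382148926 mod 97873375 = 84178301.

84178301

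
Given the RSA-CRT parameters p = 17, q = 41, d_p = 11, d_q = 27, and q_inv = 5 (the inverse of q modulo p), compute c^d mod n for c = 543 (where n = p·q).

m₁ = c^(d_p) mod p: c ≡ 16 (mod 17), and 16^11 mod 17 = 16.
m₂ = c^(d_q) mod q: c ≡ 10 (mod 41), and 10^27 mod 41 = 18.
h = q_inv·(m₁ − m₂) mod p = 5·(16 − 18) mod 17 = 7.
m = m₂ + h·q = 18 + 7·41 = 305.

305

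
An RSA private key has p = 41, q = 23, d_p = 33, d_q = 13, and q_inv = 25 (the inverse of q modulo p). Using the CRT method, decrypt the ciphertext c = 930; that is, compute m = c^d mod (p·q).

m₁ = c^(d_p) mod p: c ≡ 28 (mod 41), and 28^33 mod 41 = 11.
m₂ = c^(d_q) mod q: c ≡ 10 (mod 23), and 10^13 mod 23 = 15.
h = q_inv·(m₁ − m₂) mod p = 25·(11 − 15) mod 41 = 23.
m = m₂ + h·q = 15 + 23·23 = 544.

544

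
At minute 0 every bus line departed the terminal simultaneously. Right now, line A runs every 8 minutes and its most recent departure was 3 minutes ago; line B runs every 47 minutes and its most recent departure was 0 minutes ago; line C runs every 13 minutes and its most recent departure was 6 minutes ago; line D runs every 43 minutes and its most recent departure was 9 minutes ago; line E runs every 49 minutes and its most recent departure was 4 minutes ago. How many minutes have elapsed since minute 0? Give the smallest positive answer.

The moduli are pairwise coprime; N = 8·47·13·43·49 = 10299016.
N/8 = 1287377; 1287377 ≡ 1 (mod 8), inverse 1.
N/47 = 219128; 219128 ≡ 14 (mod 47); 14·37 ≡ 1, so inverse 37.
N/13 = 792232; 792232 ≡ 12 (mod 13); 12·12 ≡ 1, so inverse 12.
N/43 = 239512; 239512 ≡ 2 (mod 43); 2·22 ≡ 1, so inverse 22.
N/49 = 210184; 210184 ≡ 23 (mod 49); 23·32 ≡ 1, so inverse 32.
t ≡ 3·1287377·1 + 0·219128·37 + 6·792232·12 + 9·239512·22 + 4·210184·32 = 135229763.
135229763 mod 10299016 = 1342555.

1342555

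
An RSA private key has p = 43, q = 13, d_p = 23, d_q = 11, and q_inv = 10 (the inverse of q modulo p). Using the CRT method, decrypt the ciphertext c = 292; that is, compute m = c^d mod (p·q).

349

m₁ = c^(d_p) mod p: c ≡ 34 (mod 43), and 34^23 mod 43 = 5.
m₂ = c^(d_q) mod q: c ≡ 6 (mod 13), and 6^11 mod 13 = 11.
h = q_inv·(m₁ − m₂) mod p = 10·(5 − 11) mod 43 = 26.
m = m₂ + h·q = 11 + 26·13 = 349.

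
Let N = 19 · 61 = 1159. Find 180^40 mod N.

Mod 19: 180 ≡ 9; by Fermat, exponent reduces to 40 mod 18 = 4; 9^4 ≡ 6 (mod 19).
Mod 61: 180 ≡ 58; 58^40 ≡ 1 (mod 61).
Combine by CRT: x ≡ 6 (mod 19), x ≡ 1 (mod 61) ⇒ x ≡ 367 (mod 1159).

367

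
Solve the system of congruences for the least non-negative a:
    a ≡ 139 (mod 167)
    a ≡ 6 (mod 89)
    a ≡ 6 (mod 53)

Combine the congruences pairwise.
From a ≡ 139 (mod 167) write a = 139 + 167t. Substituting into a ≡ 6 (mod 89) gives 167t ≡ 45 (mod 89), and since 78⁻¹ ≡ 8 (mod 89), t ≡ 4. Hence a ≡ 139 + 167·4 = 807 (mod 14863).
From a ≡ 807 (mod 14863) write a = 807 + 14863t. Substituting into a ≡ 6 (mod 53) gives 14863t ≡ 47 (mod 53), and since 23⁻¹ ≡ 30 (mod 53), t ≡ 32. Hence a ≡ 807 + 14863·32 = 476423 (mod 787739).

476423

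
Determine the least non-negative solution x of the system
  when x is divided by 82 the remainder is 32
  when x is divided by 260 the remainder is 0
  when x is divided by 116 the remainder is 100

gcd(82, 260) = 2 and 2 | (0 − 32), so the pair is consistent; merging gives x ≡ 3640 (mod 10660), where 10660 = lcm(82, 260).
gcd(10660, 116) = 4 and 4 | (100 − 3640), so the pair is consistent; merging gives x ≡ 56940 (mod 309140), where 309140 = lcm(10660, 116).
The solution is unique modulo lcm(82, 260, 116) = 309140.

56940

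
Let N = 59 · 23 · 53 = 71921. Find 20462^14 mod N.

11391

Mod 59: 20462 ≡ 48; 48^14 ≡ 4 (mod 59).
Mod 23: 20462 ≡ 15; 15^14 ≡ 6 (mod 23).
Mod 53: 20462 ≡ 4; 4^14 ≡ 49 (mod 53).
Combine by CRT: x ≡ 4 (mod 59), x ≡ 6 (mod 23), x ≡ 49 (mod 53) ⇒ x ≡ 11391 (mod 71921).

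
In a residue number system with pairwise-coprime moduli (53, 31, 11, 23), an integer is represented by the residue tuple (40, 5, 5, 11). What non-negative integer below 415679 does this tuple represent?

285763

From x ≡ 40 (mod 53) write x = 40 + 53t. Substituting into x ≡ 5 (mod 31) gives 53t ≡ 27 (mod 31), and since 22⁻¹ ≡ 24 (mod 31), t ≡ 28. Hence x ≡ 40 + 53·28 = 1524 (mod 1643).
From x ≡ 1524 (mod 1643) write x = 1524 + 1643t. Substituting into x ≡ 5 (mod 11) gives 1643t ≡ 10 (mod 11), and since 4⁻¹ ≡ 3 (mod 11), t ≡ 8. Hence x ≡ 1524 + 1643·8 = 14668 (mod 18073).
From x ≡ 14668 (mod 18073) write x = 14668 + 18073t. Substituting into x ≡ 11 (mod 23) gives 18073t ≡ 17 (mod 23), and since 18⁻¹ ≡ 9 (mod 23), t ≡ 15. Hence x ≡ 14668 + 18073·15 = 285763 (mod 415679).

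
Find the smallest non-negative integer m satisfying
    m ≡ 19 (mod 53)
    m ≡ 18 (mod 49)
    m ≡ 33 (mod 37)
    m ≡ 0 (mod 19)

868053

From m ≡ 19 (mod 53) write m = 19 + 53t. Substituting into m ≡ 18 (mod 49) gives 53t ≡ 48 (mod 49), and since 4⁻¹ ≡ 37 (mod 49), t ≡ 12. Hence m ≡ 19 + 53·12 = 655 (mod 2597).
From m ≡ 655 (mod 2597) write m = 655 + 2597t. Substituting into m ≡ 33 (mod 37) gives 2597t ≡ 7 (mod 37), and since 7⁻¹ ≡ 16 (mod 37), t ≡ 1. Hence m ≡ 655 + 2597·1 = 3252 (mod 96089).
From m ≡ 3252 (mod 96089) write m = 3252 + 96089t. Substituting into m ≡ 0 (mod 19) gives 96089t ≡ 16 (mod 19), and since 6⁻¹ ≡ 16 (mod 19), t ≡ 9. Hence m ≡ 3252 + 96089·9 = 868053 (mod 1825691).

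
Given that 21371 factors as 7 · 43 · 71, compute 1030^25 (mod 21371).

19839

Mod 7: 1030 ≡ 1; by Fermat, exponent reduces to 25 mod 6 = 1; 1^1 ≡ 1 (mod 7).
Mod 43: 1030 ≡ 41; 41^25 ≡ 16 (mod 43).
Mod 71: 1030 ≡ 36; 36^25 ≡ 30 (mod 71).
Combine by CRT: x ≡ 1 (mod 7), x ≡ 16 (mod 43), x ≡ 30 (mod 71) ⇒ x ≡ 19839 (mod 21371).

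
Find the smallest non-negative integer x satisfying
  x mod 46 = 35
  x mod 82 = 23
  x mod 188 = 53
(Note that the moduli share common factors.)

gcd(46, 82) = 2 and 2 | (23 − 35), so the pair is consistent; merging gives x ≡ 679 (mod 1886), where 1886 = lcm(46, 82).
gcd(1886, 188) = 2 and 2 | (53 − 679), so the pair is consistent; merging gives x ≡ 40285 (mod 177284), where 177284 = lcm(1886, 188).
The solution is unique modulo lcm(46, 82, 188) = 177284.

40285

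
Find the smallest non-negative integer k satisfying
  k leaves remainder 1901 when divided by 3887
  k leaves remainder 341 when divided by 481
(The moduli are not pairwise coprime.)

134059

gcd(3887, 481) = 13 and 13 | (341 − 1901), so the pair is consistent; merging gives k ≡ 134059 (mod 143819), where 143819 = lcm(3887, 481).
The solution is unique modulo lcm(3887, 481) = 143819.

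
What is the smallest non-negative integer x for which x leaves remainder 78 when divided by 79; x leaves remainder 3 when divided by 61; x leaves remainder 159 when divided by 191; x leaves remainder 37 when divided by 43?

The moduli are pairwise coprime; N = 79·61·191·43 = 39578447.
N/79 = 500993; 500993 ≡ 54 (mod 79); 54·60 ≡ 1, so inverse 60.
N/61 = 648827; 648827 ≡ 31 (mod 61); 31·2 ≡ 1, so inverse 2.
N/191 = 207217; 207217 ≡ 173 (mod 191); 173·53 ≡ 1, so inverse 53.
N/43 = 920429; 920429 ≡ 14 (mod 43); 14·40 ≡ 1, so inverse 40.
x ≡ 78·500993·60 + 3·648827·2 + 159·207217·53 + 37·920429·40 = 5456992781.
5456992781 mod 39578447 = 34745542.

34745542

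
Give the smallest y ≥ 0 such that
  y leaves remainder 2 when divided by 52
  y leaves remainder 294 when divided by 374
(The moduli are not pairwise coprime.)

Combine the congruences pairwise.
gcd(52, 374) = 2 and 2 | (294 − 2), so the pair is consistent; merging gives y ≡ 1042 (mod 9724), where 9724 = lcm(52, 374).
The solution is unique modulo lcm(52, 374) = 9724.

1042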